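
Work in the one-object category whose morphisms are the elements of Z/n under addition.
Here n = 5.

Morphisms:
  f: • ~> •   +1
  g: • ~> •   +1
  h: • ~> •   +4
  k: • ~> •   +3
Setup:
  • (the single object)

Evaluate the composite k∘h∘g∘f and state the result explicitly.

Answer: +4

Derivation:
  0 +1≡1 +1≡2 +4≡1 +3≡4  (mod 5)
result: +4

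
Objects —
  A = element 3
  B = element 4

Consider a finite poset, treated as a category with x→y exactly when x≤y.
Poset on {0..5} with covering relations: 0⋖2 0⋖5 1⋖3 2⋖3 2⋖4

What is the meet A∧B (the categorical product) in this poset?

Answer: A∧B = 2

Trace:
Common predecessors of 3,4: {0,2}
  0 ≤ 2
  2 ≤ 2
glb = 2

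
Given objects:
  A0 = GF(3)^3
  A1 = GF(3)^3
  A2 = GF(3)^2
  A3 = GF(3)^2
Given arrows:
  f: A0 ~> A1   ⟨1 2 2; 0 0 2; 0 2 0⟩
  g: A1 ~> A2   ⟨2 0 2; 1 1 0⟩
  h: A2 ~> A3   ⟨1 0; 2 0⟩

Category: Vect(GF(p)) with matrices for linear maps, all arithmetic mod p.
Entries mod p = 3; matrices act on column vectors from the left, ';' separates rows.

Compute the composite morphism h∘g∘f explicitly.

  e0=⟨1,0,0⟩ f~>⟨1,0,0⟩ g~>⟨2,1⟩ h~>⟨2,1⟩
  e1=⟨0,1,0⟩ f~>⟨2,0,2⟩ g~>⟨2,2⟩ h~>⟨2,1⟩
  e2=⟨0,0,1⟩ f~>⟨2,2,0⟩ g~>⟨1,1⟩ h~>⟨1,2⟩
result: ⟨2 2 1; 1 1 2⟩

Answer: ⟨2 2 1; 1 1 2⟩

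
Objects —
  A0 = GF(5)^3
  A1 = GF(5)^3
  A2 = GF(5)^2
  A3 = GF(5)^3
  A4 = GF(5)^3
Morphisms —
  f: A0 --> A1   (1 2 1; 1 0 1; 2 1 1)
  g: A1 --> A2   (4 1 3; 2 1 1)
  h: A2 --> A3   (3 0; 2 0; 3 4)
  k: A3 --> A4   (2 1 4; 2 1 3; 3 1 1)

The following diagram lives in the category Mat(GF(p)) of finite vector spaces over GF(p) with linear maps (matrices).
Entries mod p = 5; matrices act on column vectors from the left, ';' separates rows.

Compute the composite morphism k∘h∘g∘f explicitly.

Answer: (0 0 4; 2 2 4; 4 4 3)

Derivation:
  e0=(1,0,0) f-->(1,1,2) g-->(1,0) h-->(3,2,3) k-->(0,2,4)
  e1=(0,1,0) f-->(2,0,1) g-->(1,0) h-->(3,2,3) k-->(0,2,4)
  e2=(0,0,1) f-->(1,1,1) g-->(3,4) h-->(4,1,0) k-->(4,4,3)
result: (0 0 4; 2 2 4; 4 4 3)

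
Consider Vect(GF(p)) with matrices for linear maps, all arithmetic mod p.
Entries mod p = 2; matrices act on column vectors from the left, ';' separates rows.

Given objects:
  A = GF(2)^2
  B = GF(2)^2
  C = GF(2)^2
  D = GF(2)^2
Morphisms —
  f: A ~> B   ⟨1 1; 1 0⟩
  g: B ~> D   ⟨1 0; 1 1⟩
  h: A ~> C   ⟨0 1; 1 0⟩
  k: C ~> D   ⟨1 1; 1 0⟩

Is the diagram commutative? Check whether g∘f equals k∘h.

Answer: COMMUTES

Derivation:
1) trace f;g:
  e0=[1,0] f~>[1,1] g~>[1,0]
  e1=[0,1] f~>[1,0] g~>[1,1]
  result₁ = ⟨1 1; 0 1⟩
2) trace h;k:
  e0=[1,0] h~>[0,1] k~>[1,0]
  e1=[0,1] h~>[1,0] k~>[1,1]
  result₂ = ⟨1 1; 0 1⟩
Equal? same morphism ✓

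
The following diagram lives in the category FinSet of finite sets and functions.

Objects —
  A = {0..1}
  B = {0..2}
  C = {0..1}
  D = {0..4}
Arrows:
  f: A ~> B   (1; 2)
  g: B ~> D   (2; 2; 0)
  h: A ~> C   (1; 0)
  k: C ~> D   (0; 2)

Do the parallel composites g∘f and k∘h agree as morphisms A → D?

Along f;g (path 1):
  0 f~>1 g~>2
  1 f~>2 g~>0
  ⟦path⟧₁ = (2; 0)
Along h;k (path 2):
  0 h~>1 k~>2
  1 h~>0 k~>0
  ⟦path⟧₂ = (2; 0)
Equal? equal; square commutes

Answer: COMMUTES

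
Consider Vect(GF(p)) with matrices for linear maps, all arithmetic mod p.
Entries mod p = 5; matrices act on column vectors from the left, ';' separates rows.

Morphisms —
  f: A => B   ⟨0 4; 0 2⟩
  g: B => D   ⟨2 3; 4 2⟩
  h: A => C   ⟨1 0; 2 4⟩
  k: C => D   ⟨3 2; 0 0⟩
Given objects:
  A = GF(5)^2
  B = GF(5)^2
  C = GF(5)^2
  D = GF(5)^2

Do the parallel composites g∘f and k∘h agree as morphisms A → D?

1) trace f;g:
  e0=[1,0] f=>[0,0] g=>[0,0]
  e1=[0,1] f=>[4,2] g=>[4,0]
  composite₁ = ⟨0 4; 0 0⟩
2) trace h;k:
  e0=[1,0] h=>[1,2] k=>[2,0]
  e1=[0,1] h=>[0,4] k=>[3,0]
  composite₂ = ⟨2 3; 0 0⟩
Equal? differ; not commutative

Answer: DOES NOT COMMUTE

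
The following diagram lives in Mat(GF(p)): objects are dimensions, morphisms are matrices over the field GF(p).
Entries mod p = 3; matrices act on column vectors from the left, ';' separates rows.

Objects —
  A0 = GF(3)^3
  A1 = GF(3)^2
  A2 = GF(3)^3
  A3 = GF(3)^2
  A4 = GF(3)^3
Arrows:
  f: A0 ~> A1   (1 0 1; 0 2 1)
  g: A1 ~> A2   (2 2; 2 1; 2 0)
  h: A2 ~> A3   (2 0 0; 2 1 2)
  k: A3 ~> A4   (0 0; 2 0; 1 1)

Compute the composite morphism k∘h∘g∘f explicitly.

Answer: (0 0 0; 2 1 1; 2 0 2)

Work:
  e0=(1,0,0) f~>(1,0) g~>(2,2,2) h~>(1,1) k~>(0,2,2)
  e1=(0,1,0) f~>(0,2) g~>(1,2,0) h~>(2,1) k~>(0,1,0)
  e2=(0,0,1) f~>(1,1) g~>(1,0,2) h~>(2,0) k~>(0,1,2)
⟦path⟧: (0 0 0; 2 1 1; 2 0 2)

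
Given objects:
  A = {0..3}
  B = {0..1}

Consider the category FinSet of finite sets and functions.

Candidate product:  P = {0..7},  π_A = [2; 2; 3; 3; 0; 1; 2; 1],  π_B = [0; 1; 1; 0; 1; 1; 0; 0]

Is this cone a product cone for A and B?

|A|·|B| = 4·2 = 8;  |P| = 8
Check the pairing map k ↦ (π_A(k), π_B(k)):
  0 -> (2,0)
  1 -> (2,1)
  2 -> (3,1)
  3 -> (3,0)
  4 -> (0,1)
  5 -> (1,1)
  6 -> (2,0)  ✗ repeats pair of k=0
  7 -> (1,0)
distinct pairs in image: 7 / 8 needed
  → (2,0) hit at k=0 and k=6

Answer: NOT A VALID PRODUCT — duplicate pair at indices 0,6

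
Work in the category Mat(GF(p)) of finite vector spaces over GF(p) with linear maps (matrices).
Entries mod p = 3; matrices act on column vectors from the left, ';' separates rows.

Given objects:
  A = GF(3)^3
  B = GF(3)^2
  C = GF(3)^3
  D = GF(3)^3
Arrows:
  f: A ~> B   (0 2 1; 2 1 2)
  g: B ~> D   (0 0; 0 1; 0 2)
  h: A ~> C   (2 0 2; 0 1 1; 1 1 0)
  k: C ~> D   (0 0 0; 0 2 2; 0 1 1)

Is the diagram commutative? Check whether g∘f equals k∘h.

Path 1 = f;g:
  e0=(1,0,0) f~>(0,2) g~>(0,2,1)
  e1=(0,1,0) f~>(2,1) g~>(0,1,2)
  e2=(0,0,1) f~>(1,2) g~>(0,2,1)
  result₁ = (0 0 0; 2 1 2; 1 2 1)
Path 2 = h;k:
  e0=(1,0,0) h~>(2,0,1) k~>(0,2,1)
  e1=(0,1,0) h~>(0,1,1) k~>(0,1,2)
  e2=(0,0,1) h~>(2,1,0) k~>(0,2,1)
  result₂ = (0 0 0; 2 1 2; 1 2 1)
Equal? equal; square commutes

Answer: COMMUTES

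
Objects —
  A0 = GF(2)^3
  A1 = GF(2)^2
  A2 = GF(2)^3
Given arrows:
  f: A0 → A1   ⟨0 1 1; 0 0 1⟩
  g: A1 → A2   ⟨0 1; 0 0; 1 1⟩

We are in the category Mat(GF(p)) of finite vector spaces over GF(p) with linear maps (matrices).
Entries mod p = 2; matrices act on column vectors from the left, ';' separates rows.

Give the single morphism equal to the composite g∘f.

Answer: ⟨0 0 1; 0 0 0; 0 1 0⟩

Trace:
  e0=⟨1,0,0⟩ f→⟨0,0⟩ g→⟨0,0,0⟩
  e1=⟨0,1,0⟩ f→⟨1,0⟩ g→⟨0,0,1⟩
  e2=⟨0,0,1⟩ f→⟨1,1⟩ g→⟨1,0,0⟩
composite: ⟨0 0 1; 0 0 0; 0 1 0⟩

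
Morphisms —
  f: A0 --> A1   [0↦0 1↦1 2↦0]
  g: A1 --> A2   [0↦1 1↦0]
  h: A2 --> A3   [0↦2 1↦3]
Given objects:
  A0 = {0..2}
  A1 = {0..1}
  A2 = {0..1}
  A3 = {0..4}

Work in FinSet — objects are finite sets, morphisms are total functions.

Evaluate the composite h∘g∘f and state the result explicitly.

Answer: [0↦3 1↦2 2↦3]

Work:
  0 f-->0 g-->1 h-->3
  1 f-->1 g-->0 h-->2
  2 f-->0 g-->1 h-->3
⟦path⟧: [0↦3 1↦2 2↦3]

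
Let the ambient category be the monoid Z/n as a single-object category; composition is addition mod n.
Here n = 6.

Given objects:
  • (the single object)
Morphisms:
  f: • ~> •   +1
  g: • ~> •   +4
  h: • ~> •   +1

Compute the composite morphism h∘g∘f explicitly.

Answer: +0

Derivation:
  0 +1≡1 +4≡5 +1≡0  (mod 6)
composite: +0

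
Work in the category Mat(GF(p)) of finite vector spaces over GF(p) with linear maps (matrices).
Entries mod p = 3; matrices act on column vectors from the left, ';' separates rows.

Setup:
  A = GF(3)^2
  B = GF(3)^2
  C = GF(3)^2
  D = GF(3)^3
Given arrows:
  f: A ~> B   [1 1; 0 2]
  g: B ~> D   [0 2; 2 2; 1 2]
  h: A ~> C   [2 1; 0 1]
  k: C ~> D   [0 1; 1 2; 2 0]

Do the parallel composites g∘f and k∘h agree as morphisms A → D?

Answer: COMMUTES

Derivation:
1) trace f;g:
  e0=(1,0) f~>(1,0) g~>(0,2,1)
  e1=(0,1) f~>(1,2) g~>(1,0,2)
  result₁ = [0 1; 2 0; 1 2]
2) trace h;k:
  e0=(1,0) h~>(2,0) k~>(0,2,1)
  e1=(0,1) h~>(1,1) k~>(1,0,2)
  result₂ = [0 1; 2 0; 1 2]
Equal? equal; square commutes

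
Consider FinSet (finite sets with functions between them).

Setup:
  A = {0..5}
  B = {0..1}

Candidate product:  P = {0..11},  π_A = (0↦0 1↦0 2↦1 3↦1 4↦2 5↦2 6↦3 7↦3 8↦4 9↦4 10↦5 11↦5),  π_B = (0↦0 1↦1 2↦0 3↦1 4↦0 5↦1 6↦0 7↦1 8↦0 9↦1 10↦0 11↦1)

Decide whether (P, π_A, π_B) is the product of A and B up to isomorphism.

Answer: VALID PRODUCT

Derivation:
|A|·|B| = 6·2 = 12;  |P| = 12
Check the pairing map k ↦ (π_A(k), π_B(k)):
  0 ↦ (0,0)
  1 ↦ (0,1)
  2 ↦ (1,0)
  3 ↦ (1,1)
  4 ↦ (2,0)
  5 ↦ (2,1)
  6 ↦ (3,0)
  7 ↦ (3,1)
  8 ↦ (4,0)
  9 ↦ (4,1)
  10 ↦ (5,0)
  11 ↦ (5,1)
distinct pairs in image: 12 / 12 needed
  → bijection onto A×B; projections well-typed.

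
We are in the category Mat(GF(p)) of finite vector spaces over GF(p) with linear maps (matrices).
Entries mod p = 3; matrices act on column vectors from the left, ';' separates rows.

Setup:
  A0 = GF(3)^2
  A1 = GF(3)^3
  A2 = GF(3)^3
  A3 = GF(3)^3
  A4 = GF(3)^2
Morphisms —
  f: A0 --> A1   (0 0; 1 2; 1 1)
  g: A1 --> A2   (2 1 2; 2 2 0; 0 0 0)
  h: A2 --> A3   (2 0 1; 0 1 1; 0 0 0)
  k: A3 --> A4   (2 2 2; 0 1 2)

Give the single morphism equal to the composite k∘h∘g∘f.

Answer: (1 0; 2 1)

Work:
  e0=[1,0] f-->[0,1,1] g-->[0,2,0] h-->[0,2,0] k-->[1,2]
  e1=[0,1] f-->[0,2,1] g-->[1,1,0] h-->[2,1,0] k-->[0,1]
composite: (1 0; 2 1)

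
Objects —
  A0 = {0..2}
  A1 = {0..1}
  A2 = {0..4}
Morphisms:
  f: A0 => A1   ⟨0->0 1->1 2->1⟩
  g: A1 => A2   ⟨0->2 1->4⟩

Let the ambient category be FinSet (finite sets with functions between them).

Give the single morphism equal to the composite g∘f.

Answer: ⟨0->2 1->4 2->4⟩

Work:
  0 f=>0 g=>2
  1 f=>1 g=>4
  2 f=>1 g=>4
⟦path⟧: ⟨0->2 1->4 2->4⟩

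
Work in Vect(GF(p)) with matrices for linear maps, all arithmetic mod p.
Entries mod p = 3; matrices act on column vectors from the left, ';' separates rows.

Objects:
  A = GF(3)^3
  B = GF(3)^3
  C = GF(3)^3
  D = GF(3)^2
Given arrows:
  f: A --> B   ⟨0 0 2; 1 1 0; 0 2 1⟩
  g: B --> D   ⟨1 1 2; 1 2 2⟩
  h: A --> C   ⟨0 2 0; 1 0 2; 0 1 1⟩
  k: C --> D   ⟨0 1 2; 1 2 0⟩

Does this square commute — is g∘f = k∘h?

Along f;g (path 1):
  e0=⟨1,0,0⟩ f-->⟨0,1,0⟩ g-->⟨1,2⟩
  e1=⟨0,1,0⟩ f-->⟨0,1,2⟩ g-->⟨2,0⟩
  e2=⟨0,0,1⟩ f-->⟨2,0,1⟩ g-->⟨1,1⟩
  result₁ = ⟨1 2 1; 2 0 1⟩
Along h;k (path 2):
  e0=⟨1,0,0⟩ h-->⟨0,1,0⟩ k-->⟨1,2⟩
  e1=⟨0,1,0⟩ h-->⟨2,0,1⟩ k-->⟨2,2⟩
  e2=⟨0,0,1⟩ h-->⟨0,2,1⟩ k-->⟨1,1⟩
  result₂ = ⟨1 2 1; 2 2 1⟩
Equal? NO — does not commute

Answer: DOES NOT COMMUTE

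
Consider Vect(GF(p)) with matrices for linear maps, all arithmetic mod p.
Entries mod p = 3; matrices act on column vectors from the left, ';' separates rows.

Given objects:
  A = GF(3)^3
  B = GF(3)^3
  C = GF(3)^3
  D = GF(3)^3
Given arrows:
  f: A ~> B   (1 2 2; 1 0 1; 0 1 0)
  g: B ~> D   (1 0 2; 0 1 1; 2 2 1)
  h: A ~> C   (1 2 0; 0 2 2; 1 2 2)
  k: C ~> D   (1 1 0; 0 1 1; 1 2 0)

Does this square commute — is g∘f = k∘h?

Answer: DOES NOT COMMUTE

Derivation:
Path 1 = f;g:
  e0=(1,0,0) f~>(1,1,0) g~>(1,1,1)
  e1=(0,1,0) f~>(2,0,1) g~>(1,1,2)
  e2=(0,0,1) f~>(2,1,0) g~>(2,1,0)
  ⟦path⟧₁ = (1 1 2; 1 1 1; 1 2 0)
Path 2 = h;k:
  e0=(1,0,0) h~>(1,0,1) k~>(1,1,1)
  e1=(0,1,0) h~>(2,2,2) k~>(1,1,0)
  e2=(0,0,1) h~>(0,2,2) k~>(2,1,1)
  ⟦path⟧₂ = (1 1 2; 1 1 1; 1 0 1)
Equal? NO — does not commute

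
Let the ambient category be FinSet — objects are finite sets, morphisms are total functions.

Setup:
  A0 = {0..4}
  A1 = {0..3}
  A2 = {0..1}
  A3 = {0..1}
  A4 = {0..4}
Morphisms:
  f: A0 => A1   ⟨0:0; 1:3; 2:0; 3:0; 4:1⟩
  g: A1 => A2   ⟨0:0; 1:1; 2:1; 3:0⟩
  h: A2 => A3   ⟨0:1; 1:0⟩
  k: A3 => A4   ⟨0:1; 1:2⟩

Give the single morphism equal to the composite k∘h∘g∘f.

Answer: ⟨0:2; 1:2; 2:2; 3:2; 4:1⟩

Derivation:
  0 f=>0 g=>0 h=>1 k=>2
  1 f=>3 g=>0 h=>1 k=>2
  2 f=>0 g=>0 h=>1 k=>2
  3 f=>0 g=>0 h=>1 k=>2
  4 f=>1 g=>1 h=>0 k=>1
result: ⟨0:2; 1:2; 2:2; 3:2; 4:1⟩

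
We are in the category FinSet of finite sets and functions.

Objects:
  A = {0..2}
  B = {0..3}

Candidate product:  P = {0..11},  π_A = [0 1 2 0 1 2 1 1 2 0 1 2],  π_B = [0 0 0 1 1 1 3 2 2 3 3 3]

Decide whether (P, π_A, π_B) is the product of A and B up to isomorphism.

|A|·|B| = 3·4 = 12;  |P| = 12
Check the pairing map k ↦ (π_A(k), π_B(k)):
  0 : (0,0)
  1 : (1,0)
  2 : (2,0)
  3 : (0,1)
  4 : (1,1)
  5 : (2,1)
  6 : (1,3)
  7 : (1,2)
  8 : (2,2)
  9 : (0,3)
  10 : (1,3)  ✗ repeats pair of k=6
  11 : (2,3)
distinct pairs in image: 11 / 12 needed
  → (1,3) hit at k=6 and k=10

Answer: NOT A VALID PRODUCT — duplicate pair at indices 10,6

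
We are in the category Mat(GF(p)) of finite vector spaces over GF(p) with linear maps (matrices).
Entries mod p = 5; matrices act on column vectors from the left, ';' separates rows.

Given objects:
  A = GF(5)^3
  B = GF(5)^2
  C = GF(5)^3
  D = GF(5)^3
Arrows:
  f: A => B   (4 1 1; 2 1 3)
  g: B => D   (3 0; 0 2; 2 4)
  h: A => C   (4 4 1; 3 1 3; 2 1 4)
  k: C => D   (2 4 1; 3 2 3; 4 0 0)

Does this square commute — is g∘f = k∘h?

1) trace f;g:
  e0=[1,0,0] f=>[4,2] g=>[2,4,1]
  e1=[0,1,0] f=>[1,1] g=>[3,2,1]
  e2=[0,0,1] f=>[1,3] g=>[3,1,4]
  result₁ = (2 3 3; 4 2 1; 1 1 4)
2) trace h;k:
  e0=[1,0,0] h=>[4,3,2] k=>[2,4,1]
  e1=[0,1,0] h=>[4,1,1] k=>[3,2,1]
  e2=[0,0,1] h=>[1,3,4] k=>[3,1,4]
  result₂ = (2 3 3; 4 2 1; 1 1 4)
Equal? YES — commutes

Answer: COMMUTES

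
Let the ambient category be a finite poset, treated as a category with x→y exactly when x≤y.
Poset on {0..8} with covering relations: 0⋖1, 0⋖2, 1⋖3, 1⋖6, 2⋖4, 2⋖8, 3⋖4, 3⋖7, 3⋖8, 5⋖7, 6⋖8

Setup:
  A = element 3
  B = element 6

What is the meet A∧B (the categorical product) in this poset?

Answer: A∧B = 1

Work:
{x : x≤A ∧ x≤B} = {0,1}  (A=3, B=6)
  0 ≤ 1
  1 ≤ 1
glb = 1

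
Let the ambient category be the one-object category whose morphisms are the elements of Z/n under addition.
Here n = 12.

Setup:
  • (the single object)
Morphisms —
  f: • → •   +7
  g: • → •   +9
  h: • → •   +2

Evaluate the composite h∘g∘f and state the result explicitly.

  0 +7≡7 +9≡4 +2≡6  (mod 12)
composite: +6

Answer: +6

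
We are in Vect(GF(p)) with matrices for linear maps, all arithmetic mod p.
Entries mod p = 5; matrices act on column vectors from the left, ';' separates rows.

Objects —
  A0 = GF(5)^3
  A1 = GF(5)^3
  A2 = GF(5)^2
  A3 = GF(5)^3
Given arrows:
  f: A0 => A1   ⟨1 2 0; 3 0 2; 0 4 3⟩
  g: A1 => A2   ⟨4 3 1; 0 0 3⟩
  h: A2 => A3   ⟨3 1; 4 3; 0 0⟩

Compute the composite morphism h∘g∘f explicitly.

  e0=⟨1,0,0⟩ f=>⟨1,3,0⟩ g=>⟨3,0⟩ h=>⟨4,2,0⟩
  e1=⟨0,1,0⟩ f=>⟨2,0,4⟩ g=>⟨2,2⟩ h=>⟨3,4,0⟩
  e2=⟨0,0,1⟩ f=>⟨0,2,3⟩ g=>⟨4,4⟩ h=>⟨1,3,0⟩
⟦path⟧: ⟨4 3 1; 2 4 3; 0 0 0⟩

Answer: ⟨4 3 1; 2 4 3; 0 0 0⟩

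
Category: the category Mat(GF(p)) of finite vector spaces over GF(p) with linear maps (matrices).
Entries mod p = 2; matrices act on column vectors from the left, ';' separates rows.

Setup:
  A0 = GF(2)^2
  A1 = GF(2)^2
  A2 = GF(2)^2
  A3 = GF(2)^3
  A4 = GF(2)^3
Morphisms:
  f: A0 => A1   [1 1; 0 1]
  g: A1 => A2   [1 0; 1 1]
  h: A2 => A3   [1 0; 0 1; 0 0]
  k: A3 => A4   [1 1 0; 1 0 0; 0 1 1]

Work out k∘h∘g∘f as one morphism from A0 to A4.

Answer: [0 1; 1 1; 1 0]

Trace:
  e0=(1,0) f=>(1,0) g=>(1,1) h=>(1,1,0) k=>(0,1,1)
  e1=(0,1) f=>(1,1) g=>(1,0) h=>(1,0,0) k=>(1,1,0)
result: [0 1; 1 1; 1 0]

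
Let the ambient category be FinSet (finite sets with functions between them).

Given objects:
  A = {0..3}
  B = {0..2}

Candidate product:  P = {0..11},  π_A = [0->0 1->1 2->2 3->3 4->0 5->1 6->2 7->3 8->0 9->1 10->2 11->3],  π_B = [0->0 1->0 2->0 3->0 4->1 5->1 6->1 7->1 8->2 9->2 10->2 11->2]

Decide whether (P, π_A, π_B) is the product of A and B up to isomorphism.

|A|·|B| = 4·3 = 12;  |P| = 12
Check the pairing map k ↦ (π_A(k), π_B(k)):
  0 -> (0,0)
  1 -> (1,0)
  2 -> (2,0)
  3 -> (3,0)
  4 -> (0,1)
  5 -> (1,1)
  6 -> (2,1)
  7 -> (3,1)
  8 -> (0,2)
  9 -> (1,2)
  10 -> (2,2)
  11 -> (3,2)
distinct pairs in image: 12 / 12 needed
  → bijection onto A×B; projections well-typed.

Answer: VALID PRODUCT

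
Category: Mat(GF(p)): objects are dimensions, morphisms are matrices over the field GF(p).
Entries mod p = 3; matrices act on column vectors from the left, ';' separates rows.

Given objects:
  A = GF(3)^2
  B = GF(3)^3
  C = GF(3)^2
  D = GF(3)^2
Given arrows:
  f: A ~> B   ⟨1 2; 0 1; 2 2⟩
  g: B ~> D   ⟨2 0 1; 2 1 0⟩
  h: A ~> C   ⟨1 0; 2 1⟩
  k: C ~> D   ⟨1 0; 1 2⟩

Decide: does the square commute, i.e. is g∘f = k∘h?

Answer: COMMUTES

Work:
Along f;g (path 1):
  e0=[1,0] f~>[1,0,2] g~>[1,2]
  e1=[0,1] f~>[2,1,2] g~>[0,2]
  ⟦path⟧₁ = ⟨1 0; 2 2⟩
Along h;k (path 2):
  e0=[1,0] h~>[1,2] k~>[1,2]
  e1=[0,1] h~>[0,1] k~>[0,2]
  ⟦path⟧₂ = ⟨1 0; 2 2⟩
Equal? equal; square commutes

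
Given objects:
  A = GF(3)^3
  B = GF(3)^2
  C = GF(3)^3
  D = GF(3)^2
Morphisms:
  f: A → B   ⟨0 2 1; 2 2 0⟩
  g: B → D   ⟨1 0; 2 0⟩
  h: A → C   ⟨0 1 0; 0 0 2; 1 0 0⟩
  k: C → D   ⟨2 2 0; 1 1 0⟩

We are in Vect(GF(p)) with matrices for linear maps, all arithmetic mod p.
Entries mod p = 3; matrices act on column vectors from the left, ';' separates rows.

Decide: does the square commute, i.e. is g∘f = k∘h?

Answer: COMMUTES

Trace:
1) trace f;g:
  e0=[1,0,0] f→[0,2] g→[0,0]
  e1=[0,1,0] f→[2,2] g→[2,1]
  e2=[0,0,1] f→[1,0] g→[1,2]
  ⟦path⟧₁ = ⟨0 2 1; 0 1 2⟩
2) trace h;k:
  e0=[1,0,0] h→[0,0,1] k→[0,0]
  e1=[0,1,0] h→[1,0,0] k→[2,1]
  e2=[0,0,1] h→[0,2,0] k→[1,2]
  ⟦path⟧₂ = ⟨0 2 1; 0 1 2⟩
Equal? same morphism ✓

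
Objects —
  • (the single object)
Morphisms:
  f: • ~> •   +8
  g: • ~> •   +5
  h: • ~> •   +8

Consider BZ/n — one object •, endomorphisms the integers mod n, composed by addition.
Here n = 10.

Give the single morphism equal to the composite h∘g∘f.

Answer: +1

Derivation:
  0 +8≡8 +5≡3 +8≡1  (mod 10)
composite: +1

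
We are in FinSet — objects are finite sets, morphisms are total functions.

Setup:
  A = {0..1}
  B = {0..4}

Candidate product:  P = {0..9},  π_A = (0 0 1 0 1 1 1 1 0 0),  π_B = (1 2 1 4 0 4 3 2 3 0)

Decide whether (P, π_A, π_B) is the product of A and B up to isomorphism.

|A|·|B| = 2·5 = 10;  |P| = 10
Check the pairing map k ↦ (π_A(k), π_B(k)):
  0 -> (0,1)
  1 -> (0,2)
  2 -> (1,1)
  3 -> (0,4)
  4 -> (1,0)
  5 -> (1,4)
  6 -> (1,3)
  7 -> (1,2)
  8 -> (0,3)
  9 -> (0,0)
distinct pairs in image: 10 / 10 needed
  → bijection onto A×B; projections well-typed.

Answer: VALID PRODUCT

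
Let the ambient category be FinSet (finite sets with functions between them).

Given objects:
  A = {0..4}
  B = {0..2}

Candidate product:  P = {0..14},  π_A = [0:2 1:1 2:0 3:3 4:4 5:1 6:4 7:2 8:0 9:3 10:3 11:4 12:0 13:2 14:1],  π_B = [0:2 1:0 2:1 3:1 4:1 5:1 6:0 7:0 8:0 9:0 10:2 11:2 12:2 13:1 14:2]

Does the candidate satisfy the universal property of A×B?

|A|·|B| = 5·3 = 15;  |P| = 15
Check the pairing map k ↦ (π_A(k), π_B(k)):
  0 : (2,2)
  1 : (1,0)
  2 : (0,1)
  3 : (3,1)
  4 : (4,1)
  5 : (1,1)
  6 : (4,0)
  7 : (2,0)
  8 : (0,0)
  9 : (3,0)
  10 : (3,2)
  11 : (4,2)
  12 : (0,2)
  13 : (2,1)
  14 : (1,2)
distinct pairs in image: 15 / 15 needed
  → bijection onto A×B; projections well-typed.

Answer: VALID PRODUCT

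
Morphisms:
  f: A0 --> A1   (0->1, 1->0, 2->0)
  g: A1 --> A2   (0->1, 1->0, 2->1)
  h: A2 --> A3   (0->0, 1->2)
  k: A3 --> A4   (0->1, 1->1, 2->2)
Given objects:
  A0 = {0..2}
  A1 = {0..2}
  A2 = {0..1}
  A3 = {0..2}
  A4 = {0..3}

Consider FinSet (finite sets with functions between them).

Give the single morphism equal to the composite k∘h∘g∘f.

  0 f-->1 g-->0 h-->0 k-->1
  1 f-->0 g-->1 h-->2 k-->2
  2 f-->0 g-->1 h-->2 k-->2
⟦path⟧: (0->1, 1->2, 2->2)

Answer: (0->1, 1->2, 2->2)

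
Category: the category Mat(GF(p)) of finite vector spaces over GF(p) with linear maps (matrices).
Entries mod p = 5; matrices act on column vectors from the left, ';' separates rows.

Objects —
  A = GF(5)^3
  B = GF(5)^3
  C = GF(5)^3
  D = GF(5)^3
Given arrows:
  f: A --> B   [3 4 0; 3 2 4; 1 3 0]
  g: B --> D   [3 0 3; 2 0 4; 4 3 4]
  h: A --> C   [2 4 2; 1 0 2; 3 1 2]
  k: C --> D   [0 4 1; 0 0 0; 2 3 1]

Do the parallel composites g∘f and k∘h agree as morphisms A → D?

Along f;g (path 1):
  e0=[1,0,0] f-->[3,3,1] g-->[2,0,0]
  e1=[0,1,0] f-->[4,2,3] g-->[1,0,4]
  e2=[0,0,1] f-->[0,4,0] g-->[0,0,2]
  ⟦path⟧₁ = [2 1 0; 0 0 0; 0 4 2]
Along h;k (path 2):
  e0=[1,0,0] h-->[2,1,3] k-->[2,0,0]
  e1=[0,1,0] h-->[4,0,1] k-->[1,0,4]
  e2=[0,0,1] h-->[2,2,2] k-->[0,0,2]
  ⟦path⟧₂ = [2 1 0; 0 0 0; 0 4 2]
Equal? equal; square commutes

Answer: COMMUTES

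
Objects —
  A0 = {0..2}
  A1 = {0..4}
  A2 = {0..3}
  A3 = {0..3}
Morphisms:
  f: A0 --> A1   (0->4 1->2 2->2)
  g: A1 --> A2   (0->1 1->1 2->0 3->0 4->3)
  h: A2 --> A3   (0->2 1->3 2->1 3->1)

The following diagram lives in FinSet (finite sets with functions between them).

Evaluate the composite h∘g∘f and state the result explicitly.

  0 f-->4 g-->3 h-->1
  1 f-->2 g-->0 h-->2
  2 f-->2 g-->0 h-->2
composite: (0->1 1->2 2->2)

Answer: (0->1 1->2 2->2)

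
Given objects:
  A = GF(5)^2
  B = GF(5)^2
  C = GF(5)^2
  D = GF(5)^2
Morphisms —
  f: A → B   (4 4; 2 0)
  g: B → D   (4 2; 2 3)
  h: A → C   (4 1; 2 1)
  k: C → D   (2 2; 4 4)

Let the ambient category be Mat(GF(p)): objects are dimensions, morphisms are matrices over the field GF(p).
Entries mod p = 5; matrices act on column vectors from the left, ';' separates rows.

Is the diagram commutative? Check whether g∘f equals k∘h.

Answer: DOES NOT COMMUTE

Work:
Along f;g (path 1):
  e0=⟨1,0⟩ f→⟨4,2⟩ g→⟨0,4⟩
  e1=⟨0,1⟩ f→⟨4,0⟩ g→⟨1,3⟩
  result₁ = (0 1; 4 3)
Along h;k (path 2):
  e0=⟨1,0⟩ h→⟨4,2⟩ k→⟨2,4⟩
  e1=⟨0,1⟩ h→⟨1,1⟩ k→⟨4,3⟩
  result₂ = (2 4; 4 3)
Equal? distinct morphisms ✗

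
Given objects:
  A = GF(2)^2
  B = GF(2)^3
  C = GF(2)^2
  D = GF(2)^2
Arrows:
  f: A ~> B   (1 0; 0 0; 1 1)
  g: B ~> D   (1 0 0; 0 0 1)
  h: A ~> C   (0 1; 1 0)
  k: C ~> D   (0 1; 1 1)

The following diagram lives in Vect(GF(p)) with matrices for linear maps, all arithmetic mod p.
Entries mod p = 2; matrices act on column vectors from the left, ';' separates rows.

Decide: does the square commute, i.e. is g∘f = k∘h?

1) trace f;g:
  e0=[1,0] f~>[1,0,1] g~>[1,1]
  e1=[0,1] f~>[0,0,1] g~>[0,1]
  result₁ = (1 0; 1 1)
2) trace h;k:
  e0=[1,0] h~>[0,1] k~>[1,1]
  e1=[0,1] h~>[1,0] k~>[0,1]
  result₂ = (1 0; 1 1)
Equal? same morphism ✓

Answer: COMMUTES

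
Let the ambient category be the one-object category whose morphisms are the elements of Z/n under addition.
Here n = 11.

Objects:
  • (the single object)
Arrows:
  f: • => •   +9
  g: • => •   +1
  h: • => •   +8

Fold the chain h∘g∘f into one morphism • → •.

  0 +9≡9 +1≡10 +8≡7  (mod 11)
result: +7

Answer: +7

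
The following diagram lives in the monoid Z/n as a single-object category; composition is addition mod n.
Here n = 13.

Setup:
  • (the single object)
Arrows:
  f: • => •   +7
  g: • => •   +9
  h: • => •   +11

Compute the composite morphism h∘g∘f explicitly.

Answer: +1

Derivation:
  0 +7≡7 +9≡3 +11≡1  (mod 13)
⟦path⟧: +1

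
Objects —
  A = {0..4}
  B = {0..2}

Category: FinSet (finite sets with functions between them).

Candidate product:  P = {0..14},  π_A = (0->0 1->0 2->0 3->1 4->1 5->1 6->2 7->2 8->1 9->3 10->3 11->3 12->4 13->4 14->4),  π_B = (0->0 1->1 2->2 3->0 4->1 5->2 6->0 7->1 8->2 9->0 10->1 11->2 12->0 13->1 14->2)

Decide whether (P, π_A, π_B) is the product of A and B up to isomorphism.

Answer: NOT A VALID PRODUCT — duplicate pair at indices 5,8

Trace:
|A|·|B| = 5·3 = 15;  |P| = 15
Check the pairing map k ↦ (π_A(k), π_B(k)):
  0 -> (0,0)
  1 -> (0,1)
  2 -> (0,2)
  3 -> (1,0)
  4 -> (1,1)
  5 -> (1,2)
  6 -> (2,0)
  7 -> (2,1)
  8 -> (1,2)  ✗ repeats pair of k=5
  9 -> (3,0)
  10 -> (3,1)
  11 -> (3,2)
  12 -> (4,0)
  13 -> (4,1)
  14 -> (4,2)
distinct pairs in image: 14 / 15 needed
  → (1,2) hit at k=5 and k=8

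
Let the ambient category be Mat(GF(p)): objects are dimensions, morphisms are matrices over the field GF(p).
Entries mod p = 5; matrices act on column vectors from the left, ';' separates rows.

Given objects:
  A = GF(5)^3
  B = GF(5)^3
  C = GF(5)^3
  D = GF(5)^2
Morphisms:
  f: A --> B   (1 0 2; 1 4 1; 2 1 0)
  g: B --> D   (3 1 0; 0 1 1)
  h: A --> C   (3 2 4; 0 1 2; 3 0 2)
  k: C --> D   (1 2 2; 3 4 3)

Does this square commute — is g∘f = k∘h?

Along f;g (path 1):
  e0=⟨1,0,0⟩ f-->⟨1,1,2⟩ g-->⟨4,3⟩
  e1=⟨0,1,0⟩ f-->⟨0,4,1⟩ g-->⟨4,0⟩
  e2=⟨0,0,1⟩ f-->⟨2,1,0⟩ g-->⟨2,1⟩
  ⟦path⟧₁ = (4 4 2; 3 0 1)
Along h;k (path 2):
  e0=⟨1,0,0⟩ h-->⟨3,0,3⟩ k-->⟨4,3⟩
  e1=⟨0,1,0⟩ h-->⟨2,1,0⟩ k-->⟨4,0⟩
  e2=⟨0,0,1⟩ h-->⟨4,2,2⟩ k-->⟨2,1⟩
  ⟦path⟧₂ = (4 4 2; 3 0 1)
Equal? equal; square commutes

Answer: COMMUTES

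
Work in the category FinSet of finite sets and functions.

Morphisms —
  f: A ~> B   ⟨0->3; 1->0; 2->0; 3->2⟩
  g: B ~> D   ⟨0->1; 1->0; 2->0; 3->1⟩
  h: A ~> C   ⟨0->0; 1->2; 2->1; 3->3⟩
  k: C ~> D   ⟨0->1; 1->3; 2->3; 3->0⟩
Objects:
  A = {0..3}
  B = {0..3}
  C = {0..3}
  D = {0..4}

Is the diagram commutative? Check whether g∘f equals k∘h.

Answer: DOES NOT COMMUTE

Work:
Path 1 = f;g:
  0 f~>3 g~>1
  1 f~>0 g~>1
  2 f~>0 g~>1
  3 f~>2 g~>0
  result₁ = ⟨0->1; 1->1; 2->1; 3->0⟩
Path 2 = h;k:
  0 h~>0 k~>1
  1 h~>2 k~>3
  2 h~>1 k~>3
  3 h~>3 k~>0
  result₂ = ⟨0->1; 1->3; 2->3; 3->0⟩
Equal? distinct morphisms ✗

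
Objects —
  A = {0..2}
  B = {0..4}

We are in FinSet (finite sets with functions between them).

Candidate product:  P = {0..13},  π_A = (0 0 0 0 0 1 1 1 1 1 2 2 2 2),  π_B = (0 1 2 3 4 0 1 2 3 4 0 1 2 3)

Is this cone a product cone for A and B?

Answer: NOT A VALID PRODUCT — |P|=14 ≠ |A|·|B|=15

Trace:
|A|·|B| = 3·5 = 15;  |P| = 14
  → cardinalities differ; no bijection possible.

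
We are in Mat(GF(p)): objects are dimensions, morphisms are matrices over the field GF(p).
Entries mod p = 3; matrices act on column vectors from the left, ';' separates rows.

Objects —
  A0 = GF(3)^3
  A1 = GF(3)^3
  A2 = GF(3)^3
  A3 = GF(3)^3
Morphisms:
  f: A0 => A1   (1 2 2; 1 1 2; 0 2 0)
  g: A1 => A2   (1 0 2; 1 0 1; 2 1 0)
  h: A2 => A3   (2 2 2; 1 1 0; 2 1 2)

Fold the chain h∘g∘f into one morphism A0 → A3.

Answer: (1 0 2; 2 1 1; 0 2 0)

Trace:
  e0=⟨1,0,0⟩ f=>⟨1,1,0⟩ g=>⟨1,1,0⟩ h=>⟨1,2,0⟩
  e1=⟨0,1,0⟩ f=>⟨2,1,2⟩ g=>⟨0,1,2⟩ h=>⟨0,1,2⟩
  e2=⟨0,0,1⟩ f=>⟨2,2,0⟩ g=>⟨2,2,0⟩ h=>⟨2,1,0⟩
composite: (1 0 2; 2 1 1; 0 2 0)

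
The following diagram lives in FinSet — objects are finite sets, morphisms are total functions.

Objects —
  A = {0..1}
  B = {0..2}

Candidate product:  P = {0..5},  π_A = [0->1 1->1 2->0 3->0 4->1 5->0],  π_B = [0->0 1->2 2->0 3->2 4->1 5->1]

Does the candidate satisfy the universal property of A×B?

|A|·|B| = 2·3 = 6;  |P| = 6
Check the pairing map k ↦ (π_A(k), π_B(k)):
  0 -> (1,0)
  1 -> (1,2)
  2 -> (0,0)
  3 -> (0,2)
  4 -> (1,1)
  5 -> (0,1)
distinct pairs in image: 6 / 6 needed
  → bijection onto A×B; projections well-typed.

Answer: VALID PRODUCT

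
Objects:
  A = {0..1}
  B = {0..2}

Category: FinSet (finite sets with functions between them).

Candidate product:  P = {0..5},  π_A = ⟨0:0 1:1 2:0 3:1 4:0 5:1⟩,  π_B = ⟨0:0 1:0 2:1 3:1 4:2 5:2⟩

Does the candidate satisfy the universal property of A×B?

Answer: VALID PRODUCT

Trace:
|A|·|B| = 2·3 = 6;  |P| = 6
Check the pairing map k ↦ (π_A(k), π_B(k)):
  0 : (0,0)
  1 : (1,0)
  2 : (0,1)
  3 : (1,1)
  4 : (0,2)
  5 : (1,2)
distinct pairs in image: 6 / 6 needed
  → bijection onto A×B; projections well-typed.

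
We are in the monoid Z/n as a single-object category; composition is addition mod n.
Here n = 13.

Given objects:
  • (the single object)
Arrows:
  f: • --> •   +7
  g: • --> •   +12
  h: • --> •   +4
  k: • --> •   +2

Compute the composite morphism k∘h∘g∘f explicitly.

Answer: +12

Work:
  0 +7≡7 +12≡6 +4≡10 +2≡12  (mod 13)
composite: +12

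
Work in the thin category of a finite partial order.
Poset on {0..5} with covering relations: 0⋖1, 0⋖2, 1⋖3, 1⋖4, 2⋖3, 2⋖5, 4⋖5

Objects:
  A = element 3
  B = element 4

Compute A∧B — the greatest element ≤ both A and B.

{x : x≤A ∧ x≤B} = {0,1}  (A=3, B=4)
  0 ≤ 1
  1 ≤ 1
glb = 1

Answer: A∧B = 1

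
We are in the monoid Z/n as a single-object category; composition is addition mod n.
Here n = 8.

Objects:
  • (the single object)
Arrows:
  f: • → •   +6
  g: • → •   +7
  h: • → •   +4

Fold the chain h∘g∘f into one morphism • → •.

  0 +6≡6 +7≡5 +4≡1  (mod 8)
composite: +1

Answer: +1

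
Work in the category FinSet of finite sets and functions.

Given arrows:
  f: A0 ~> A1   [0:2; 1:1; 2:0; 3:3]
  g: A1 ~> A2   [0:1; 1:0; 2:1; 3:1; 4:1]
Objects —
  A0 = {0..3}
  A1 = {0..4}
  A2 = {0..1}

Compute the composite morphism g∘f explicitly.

Answer: [0:1; 1:0; 2:1; 3:1]

Work:
  0 f~>2 g~>1
  1 f~>1 g~>0
  2 f~>0 g~>1
  3 f~>3 g~>1
composite: [0:1; 1:0; 2:1; 3:1]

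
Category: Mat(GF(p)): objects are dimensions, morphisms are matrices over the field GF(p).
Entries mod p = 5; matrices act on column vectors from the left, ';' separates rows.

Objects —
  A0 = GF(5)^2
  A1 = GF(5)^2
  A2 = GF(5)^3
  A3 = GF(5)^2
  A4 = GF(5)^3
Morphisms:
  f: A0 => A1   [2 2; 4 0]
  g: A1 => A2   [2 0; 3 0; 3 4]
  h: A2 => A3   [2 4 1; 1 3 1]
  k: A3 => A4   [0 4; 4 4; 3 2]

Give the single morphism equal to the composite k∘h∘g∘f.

Answer: [1 2; 2 4; 0 0]

Trace:
  e0=⟨1,0⟩ f=>⟨2,4⟩ g=>⟨4,1,2⟩ h=>⟨4,4⟩ k=>⟨1,2,0⟩
  e1=⟨0,1⟩ f=>⟨2,0⟩ g=>⟨4,1,1⟩ h=>⟨3,3⟩ k=>⟨2,4,0⟩
composite: [1 2; 2 4; 0 0]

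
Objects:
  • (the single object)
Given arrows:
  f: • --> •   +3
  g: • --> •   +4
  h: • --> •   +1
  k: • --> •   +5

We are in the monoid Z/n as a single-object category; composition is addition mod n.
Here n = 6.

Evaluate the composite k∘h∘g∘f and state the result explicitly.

Answer: +1

Work:
  0 +3≡3 +4≡1 +1≡2 +5≡1  (mod 6)
⟦path⟧: +1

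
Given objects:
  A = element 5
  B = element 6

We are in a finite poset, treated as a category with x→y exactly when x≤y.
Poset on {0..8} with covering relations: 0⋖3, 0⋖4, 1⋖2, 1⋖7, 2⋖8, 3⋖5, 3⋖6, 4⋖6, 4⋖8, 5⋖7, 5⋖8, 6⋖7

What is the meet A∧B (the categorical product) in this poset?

Common predecessors of 5,6: {0,3}
  0 ≤ 3
  3 ≤ 3
glb = 3

Answer: A∧B = 3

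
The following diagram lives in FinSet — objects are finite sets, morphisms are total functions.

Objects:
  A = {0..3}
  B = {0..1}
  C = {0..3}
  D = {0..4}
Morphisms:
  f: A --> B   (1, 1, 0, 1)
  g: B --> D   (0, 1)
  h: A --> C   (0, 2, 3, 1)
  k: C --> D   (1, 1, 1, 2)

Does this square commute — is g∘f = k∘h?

Path 1 = f;g:
  0 f-->1 g-->1
  1 f-->1 g-->1
  2 f-->0 g-->0
  3 f-->1 g-->1
  result₁ = (1, 1, 0, 1)
Path 2 = h;k:
  0 h-->0 k-->1
  1 h-->2 k-->1
  2 h-->3 k-->2
  3 h-->1 k-->1
  result₂ = (1, 1, 2, 1)
Equal? distinct morphisms ✗

Answer: DOES NOT COMMUTE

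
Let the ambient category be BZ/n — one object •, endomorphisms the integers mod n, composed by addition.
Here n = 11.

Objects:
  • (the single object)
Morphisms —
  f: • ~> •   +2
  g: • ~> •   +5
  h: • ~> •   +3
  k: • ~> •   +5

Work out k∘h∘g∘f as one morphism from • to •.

Answer: +4

Trace:
  0 +2≡2 +5≡7 +3≡10 +5≡4  (mod 11)
⟦path⟧: +4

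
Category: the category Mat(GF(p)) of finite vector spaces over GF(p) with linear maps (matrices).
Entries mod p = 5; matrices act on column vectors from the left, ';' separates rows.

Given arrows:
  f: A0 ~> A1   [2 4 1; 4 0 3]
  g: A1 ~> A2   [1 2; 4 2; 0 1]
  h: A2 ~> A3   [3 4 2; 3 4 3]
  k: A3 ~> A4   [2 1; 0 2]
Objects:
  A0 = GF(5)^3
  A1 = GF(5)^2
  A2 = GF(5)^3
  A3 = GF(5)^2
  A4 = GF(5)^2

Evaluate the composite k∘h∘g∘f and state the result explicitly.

Answer: [0 3 4; 2 2 0]

Derivation:
  e0=⟨1,0,0⟩ f~>⟨2,4⟩ g~>⟨0,1,4⟩ h~>⟨2,1⟩ k~>⟨0,2⟩
  e1=⟨0,1,0⟩ f~>⟨4,0⟩ g~>⟨4,1,0⟩ h~>⟨1,1⟩ k~>⟨3,2⟩
  e2=⟨0,0,1⟩ f~>⟨1,3⟩ g~>⟨2,0,3⟩ h~>⟨2,0⟩ k~>⟨4,0⟩
result: [0 3 4; 2 2 0]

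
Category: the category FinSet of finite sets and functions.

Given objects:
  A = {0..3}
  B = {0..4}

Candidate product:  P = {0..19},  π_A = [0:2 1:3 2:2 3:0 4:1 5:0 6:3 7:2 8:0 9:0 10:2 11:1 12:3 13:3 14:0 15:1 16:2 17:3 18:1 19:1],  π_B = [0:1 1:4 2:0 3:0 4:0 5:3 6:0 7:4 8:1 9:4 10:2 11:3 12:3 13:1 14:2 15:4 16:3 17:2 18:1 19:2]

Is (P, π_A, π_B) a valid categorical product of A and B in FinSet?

|A|·|B| = 4·5 = 20;  |P| = 20
Check the pairing map k ↦ (π_A(k), π_B(k)):
  0 : (2,1)
  1 : (3,4)
  2 : (2,0)
  3 : (0,0)
  4 : (1,0)
  5 : (0,3)
  6 : (3,0)
  7 : (2,4)
  8 : (0,1)
  9 : (0,4)
  10 : (2,2)
  11 : (1,3)
  12 : (3,3)
  13 : (3,1)
  14 : (0,2)
  15 : (1,4)
  16 : (2,3)
  17 : (3,2)
  18 : (1,1)
  19 : (1,2)
distinct pairs in image: 20 / 20 needed
  → bijection onto A×B; projections well-typed.

Answer: VALID PRODUCT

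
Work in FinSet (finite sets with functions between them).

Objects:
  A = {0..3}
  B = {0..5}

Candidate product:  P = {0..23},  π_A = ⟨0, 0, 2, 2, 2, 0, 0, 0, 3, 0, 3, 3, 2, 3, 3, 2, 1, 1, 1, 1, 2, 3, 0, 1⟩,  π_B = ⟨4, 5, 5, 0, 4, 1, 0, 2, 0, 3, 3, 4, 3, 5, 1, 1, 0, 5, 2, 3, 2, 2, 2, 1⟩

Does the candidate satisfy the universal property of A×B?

Answer: NOT A VALID PRODUCT — duplicate pair at indices 7,22

Derivation:
|A|·|B| = 4·6 = 24;  |P| = 24
Check the pairing map k ↦ (π_A(k), π_B(k)):
  0 : (0,4)
  1 : (0,5)
  2 : (2,5)
  3 : (2,0)
  4 : (2,4)
  5 : (0,1)
  6 : (0,0)
  7 : (0,2)
  8 : (3,0)
  9 : (0,3)
  10 : (3,3)
  11 : (3,4)
  12 : (2,3)
  13 : (3,5)
  14 : (3,1)
  15 : (2,1)
  16 : (1,0)
  17 : (1,5)
  18 : (1,2)
  19 : (1,3)
  20 : (2,2)
  21 : (3,2)
  22 : (0,2)  ✗ repeats pair of k=7
  23 : (1,1)
distinct pairs in image: 23 / 24 needed
  → (0,2) hit at k=7 and k=22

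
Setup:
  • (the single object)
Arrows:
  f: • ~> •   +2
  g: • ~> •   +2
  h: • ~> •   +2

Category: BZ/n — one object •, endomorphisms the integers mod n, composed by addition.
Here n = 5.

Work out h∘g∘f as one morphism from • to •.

Answer: +1

Work:
  0 +2≡2 +2≡4 +2≡1  (mod 5)
⟦path⟧: +1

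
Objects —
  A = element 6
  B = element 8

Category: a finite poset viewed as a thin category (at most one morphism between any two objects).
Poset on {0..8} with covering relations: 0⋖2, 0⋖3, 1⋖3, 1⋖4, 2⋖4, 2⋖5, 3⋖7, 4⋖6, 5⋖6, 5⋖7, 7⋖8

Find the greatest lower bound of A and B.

Answer: NO MEET EXISTS

Work:
Lower bounds of A=6 and B=8: {0,1,2,5}
  maximal lower bounds 1 and 5 are incomparable: neither 1⊑5 nor 5⊑1
→ no greatest lower bound exists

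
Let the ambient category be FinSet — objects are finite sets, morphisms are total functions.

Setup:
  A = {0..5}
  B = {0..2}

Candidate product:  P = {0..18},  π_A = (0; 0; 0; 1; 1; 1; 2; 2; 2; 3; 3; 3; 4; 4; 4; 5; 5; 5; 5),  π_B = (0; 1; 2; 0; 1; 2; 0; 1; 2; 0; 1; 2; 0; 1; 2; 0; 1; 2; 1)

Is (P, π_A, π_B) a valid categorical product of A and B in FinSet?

Answer: NOT A VALID PRODUCT — |P|=19 ≠ |A|·|B|=18

Trace:
|A|·|B| = 6·3 = 18;  |P| = 19
  → cardinalities differ; no bijection possible.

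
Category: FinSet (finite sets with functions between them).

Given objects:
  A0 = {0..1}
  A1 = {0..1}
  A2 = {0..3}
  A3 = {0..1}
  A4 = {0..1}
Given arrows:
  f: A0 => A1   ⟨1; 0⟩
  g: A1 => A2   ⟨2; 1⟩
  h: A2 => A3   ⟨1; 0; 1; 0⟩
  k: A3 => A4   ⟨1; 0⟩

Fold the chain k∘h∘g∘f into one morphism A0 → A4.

  0 f=>1 g=>1 h=>0 k=>1
  1 f=>0 g=>2 h=>1 k=>0
composite: ⟨1; 0⟩

Answer: ⟨1; 0⟩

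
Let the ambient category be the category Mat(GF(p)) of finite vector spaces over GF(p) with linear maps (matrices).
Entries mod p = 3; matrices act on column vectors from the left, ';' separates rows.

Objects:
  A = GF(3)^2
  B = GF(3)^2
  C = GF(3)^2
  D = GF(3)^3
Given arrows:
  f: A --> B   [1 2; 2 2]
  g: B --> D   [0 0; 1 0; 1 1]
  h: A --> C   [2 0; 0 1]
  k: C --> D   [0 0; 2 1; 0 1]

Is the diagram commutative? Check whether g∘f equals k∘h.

1) trace f;g:
  e0=(1,0) f-->(1,2) g-->(0,1,0)
  e1=(0,1) f-->(2,2) g-->(0,2,1)
  composite₁ = [0 0; 1 2; 0 1]
2) trace h;k:
  e0=(1,0) h-->(2,0) k-->(0,1,0)
  e1=(0,1) h-->(0,1) k-->(0,1,1)
  composite₂ = [0 0; 1 1; 0 1]
Equal? distinct morphisms ✗

Answer: DOES NOT COMMUTE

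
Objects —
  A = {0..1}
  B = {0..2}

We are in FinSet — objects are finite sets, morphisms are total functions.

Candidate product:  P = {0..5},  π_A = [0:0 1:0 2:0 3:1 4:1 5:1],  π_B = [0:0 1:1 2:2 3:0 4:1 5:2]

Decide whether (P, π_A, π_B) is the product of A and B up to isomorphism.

Answer: VALID PRODUCT

Derivation:
|A|·|B| = 2·3 = 6;  |P| = 6
Check the pairing map k ↦ (π_A(k), π_B(k)):
  0 : (0,0)
  1 : (0,1)
  2 : (0,2)
  3 : (1,0)
  4 : (1,1)
  5 : (1,2)
distinct pairs in image: 6 / 6 needed
  → bijection onto A×B; projections well-typed.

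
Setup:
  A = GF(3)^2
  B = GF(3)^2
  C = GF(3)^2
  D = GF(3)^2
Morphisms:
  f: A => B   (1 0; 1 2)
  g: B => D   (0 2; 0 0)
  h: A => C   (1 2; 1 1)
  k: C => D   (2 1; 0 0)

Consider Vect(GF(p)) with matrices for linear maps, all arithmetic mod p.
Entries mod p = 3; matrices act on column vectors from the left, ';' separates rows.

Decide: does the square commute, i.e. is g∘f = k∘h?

Answer: DOES NOT COMMUTE

Trace:
Path 1 = f;g:
  e0=(1,0) f=>(1,1) g=>(2,0)
  e1=(0,1) f=>(0,2) g=>(1,0)
  composite₁ = (2 1; 0 0)
Path 2 = h;k:
  e0=(1,0) h=>(1,1) k=>(0,0)
  e1=(0,1) h=>(2,1) k=>(2,0)
  composite₂ = (0 2; 0 0)
Equal? NO — does not commute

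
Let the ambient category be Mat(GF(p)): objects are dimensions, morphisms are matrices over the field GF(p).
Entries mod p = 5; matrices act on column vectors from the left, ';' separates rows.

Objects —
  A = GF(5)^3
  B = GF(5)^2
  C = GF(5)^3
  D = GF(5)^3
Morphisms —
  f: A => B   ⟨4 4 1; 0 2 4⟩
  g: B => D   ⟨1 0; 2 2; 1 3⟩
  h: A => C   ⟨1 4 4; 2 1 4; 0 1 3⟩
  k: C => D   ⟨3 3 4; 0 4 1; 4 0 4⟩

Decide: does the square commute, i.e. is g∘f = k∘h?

Path 1 = f;g:
  e0=(1,0,0) f=>(4,0) g=>(4,3,4)
  e1=(0,1,0) f=>(4,2) g=>(4,2,0)
  e2=(0,0,1) f=>(1,4) g=>(1,0,3)
  result₁ = ⟨4 4 1; 3 2 0; 4 0 3⟩
Path 2 = h;k:
  e0=(1,0,0) h=>(1,2,0) k=>(4,3,4)
  e1=(0,1,0) h=>(4,1,1) k=>(4,0,0)
  e2=(0,0,1) h=>(4,4,3) k=>(1,4,3)
  result₂ = ⟨4 4 1; 3 0 4; 4 0 3⟩
Equal? distinct morphisms ✗

Answer: DOES NOT COMMUTE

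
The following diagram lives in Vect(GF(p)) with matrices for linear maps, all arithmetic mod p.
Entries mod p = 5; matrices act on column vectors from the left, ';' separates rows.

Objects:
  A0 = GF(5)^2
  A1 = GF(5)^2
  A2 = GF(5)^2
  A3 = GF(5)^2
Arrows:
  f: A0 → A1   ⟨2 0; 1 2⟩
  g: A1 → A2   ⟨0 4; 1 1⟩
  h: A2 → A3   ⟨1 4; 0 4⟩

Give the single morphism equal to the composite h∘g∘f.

Answer: ⟨1 1; 2 3⟩

Derivation:
  e0=(1,0) f→(2,1) g→(4,3) h→(1,2)
  e1=(0,1) f→(0,2) g→(3,2) h→(1,3)
composite: ⟨1 1; 2 3⟩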